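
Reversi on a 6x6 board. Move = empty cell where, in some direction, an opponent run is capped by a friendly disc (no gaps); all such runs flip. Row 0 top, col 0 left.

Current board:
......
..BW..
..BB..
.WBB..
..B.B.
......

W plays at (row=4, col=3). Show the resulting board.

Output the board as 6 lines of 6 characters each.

Place W at (4,3); scan 8 dirs for brackets.
Dir NW: opp run (3,2), next='.' -> no flip
Dir N: opp run (3,3) (2,3) capped by W -> flip
Dir NE: first cell '.' (not opp) -> no flip
Dir W: opp run (4,2), next='.' -> no flip
Dir E: opp run (4,4), next='.' -> no flip
Dir SW: first cell '.' (not opp) -> no flip
Dir S: first cell '.' (not opp) -> no flip
Dir SE: first cell '.' (not opp) -> no flip
All flips: (2,3) (3,3)

Answer: ......
..BW..
..BW..
.WBW..
..BWB.
......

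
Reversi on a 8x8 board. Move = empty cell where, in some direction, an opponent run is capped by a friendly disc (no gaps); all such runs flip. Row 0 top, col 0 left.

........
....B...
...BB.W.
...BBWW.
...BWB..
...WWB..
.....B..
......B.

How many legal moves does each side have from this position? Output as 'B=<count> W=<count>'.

Answer: B=7 W=9

Derivation:
-- B to move --
(1,5): no bracket -> illegal
(1,6): no bracket -> illegal
(1,7): no bracket -> illegal
(2,5): flips 1 -> legal
(2,7): flips 1 -> legal
(3,7): flips 2 -> legal
(4,2): no bracket -> illegal
(4,6): flips 1 -> legal
(4,7): no bracket -> illegal
(5,2): flips 2 -> legal
(6,2): no bracket -> illegal
(6,3): flips 2 -> legal
(6,4): flips 2 -> legal
B mobility = 7
-- W to move --
(0,3): no bracket -> illegal
(0,4): flips 3 -> legal
(0,5): no bracket -> illegal
(1,2): no bracket -> illegal
(1,3): flips 4 -> legal
(1,5): no bracket -> illegal
(2,2): flips 1 -> legal
(2,5): no bracket -> illegal
(3,2): flips 3 -> legal
(4,2): flips 1 -> legal
(4,6): flips 1 -> legal
(5,2): no bracket -> illegal
(5,6): flips 1 -> legal
(6,4): no bracket -> illegal
(6,6): flips 1 -> legal
(6,7): no bracket -> illegal
(7,4): no bracket -> illegal
(7,5): flips 3 -> legal
(7,7): no bracket -> illegal
W mobility = 9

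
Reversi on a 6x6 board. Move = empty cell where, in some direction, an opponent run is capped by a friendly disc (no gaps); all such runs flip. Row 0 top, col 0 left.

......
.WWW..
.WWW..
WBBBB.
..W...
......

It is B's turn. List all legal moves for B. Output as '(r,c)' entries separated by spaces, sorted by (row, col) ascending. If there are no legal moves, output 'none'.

(0,0): flips 2 -> legal
(0,1): flips 4 -> legal
(0,2): flips 2 -> legal
(0,3): flips 2 -> legal
(0,4): flips 2 -> legal
(1,0): flips 1 -> legal
(1,4): flips 1 -> legal
(2,0): no bracket -> illegal
(2,4): no bracket -> illegal
(4,0): no bracket -> illegal
(4,1): no bracket -> illegal
(4,3): no bracket -> illegal
(5,1): flips 1 -> legal
(5,2): flips 1 -> legal
(5,3): flips 1 -> legal

Answer: (0,0) (0,1) (0,2) (0,3) (0,4) (1,0) (1,4) (5,1) (5,2) (5,3)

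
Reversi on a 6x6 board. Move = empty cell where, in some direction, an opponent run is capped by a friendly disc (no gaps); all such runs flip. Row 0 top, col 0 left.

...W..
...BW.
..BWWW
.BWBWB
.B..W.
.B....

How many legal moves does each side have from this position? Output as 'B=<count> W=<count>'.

-- B to move --
(0,2): no bracket -> illegal
(0,4): no bracket -> illegal
(0,5): flips 3 -> legal
(1,2): no bracket -> illegal
(1,5): flips 3 -> legal
(2,1): no bracket -> illegal
(4,2): flips 1 -> legal
(4,3): no bracket -> illegal
(4,5): no bracket -> illegal
(5,3): flips 1 -> legal
(5,4): no bracket -> illegal
(5,5): flips 1 -> legal
B mobility = 5
-- W to move --
(0,2): flips 1 -> legal
(0,4): no bracket -> illegal
(1,1): flips 2 -> legal
(1,2): flips 2 -> legal
(2,0): no bracket -> illegal
(2,1): flips 1 -> legal
(3,0): flips 1 -> legal
(4,0): no bracket -> illegal
(4,2): flips 1 -> legal
(4,3): flips 1 -> legal
(4,5): flips 1 -> legal
(5,0): flips 1 -> legal
(5,2): no bracket -> illegal
W mobility = 9

Answer: B=5 W=9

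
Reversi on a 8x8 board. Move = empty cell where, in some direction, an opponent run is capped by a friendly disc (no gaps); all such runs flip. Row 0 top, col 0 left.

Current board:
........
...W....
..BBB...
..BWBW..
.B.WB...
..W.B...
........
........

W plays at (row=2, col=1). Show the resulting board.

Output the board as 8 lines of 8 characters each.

Answer: ........
...W....
.WBBB...
..WWBW..
.B.WB...
..W.B...
........
........

Derivation:
Place W at (2,1); scan 8 dirs for brackets.
Dir NW: first cell '.' (not opp) -> no flip
Dir N: first cell '.' (not opp) -> no flip
Dir NE: first cell '.' (not opp) -> no flip
Dir W: first cell '.' (not opp) -> no flip
Dir E: opp run (2,2) (2,3) (2,4), next='.' -> no flip
Dir SW: first cell '.' (not opp) -> no flip
Dir S: first cell '.' (not opp) -> no flip
Dir SE: opp run (3,2) capped by W -> flip
All flips: (3,2)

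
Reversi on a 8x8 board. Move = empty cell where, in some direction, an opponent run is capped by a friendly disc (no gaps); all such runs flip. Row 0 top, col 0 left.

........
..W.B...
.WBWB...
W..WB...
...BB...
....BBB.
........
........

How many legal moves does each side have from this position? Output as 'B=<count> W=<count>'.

-- B to move --
(0,1): flips 2 -> legal
(0,2): flips 1 -> legal
(0,3): no bracket -> illegal
(1,0): no bracket -> illegal
(1,1): no bracket -> illegal
(1,3): flips 2 -> legal
(2,0): flips 1 -> legal
(3,1): no bracket -> illegal
(3,2): flips 2 -> legal
(4,0): no bracket -> illegal
(4,1): no bracket -> illegal
(4,2): flips 1 -> legal
B mobility = 6
-- W to move --
(0,3): no bracket -> illegal
(0,4): no bracket -> illegal
(0,5): flips 1 -> legal
(1,1): flips 1 -> legal
(1,3): no bracket -> illegal
(1,5): flips 1 -> legal
(2,5): flips 1 -> legal
(3,1): no bracket -> illegal
(3,2): flips 1 -> legal
(3,5): flips 1 -> legal
(4,2): no bracket -> illegal
(4,5): flips 1 -> legal
(4,6): no bracket -> illegal
(4,7): no bracket -> illegal
(5,2): no bracket -> illegal
(5,3): flips 1 -> legal
(5,7): no bracket -> illegal
(6,3): no bracket -> illegal
(6,4): no bracket -> illegal
(6,5): no bracket -> illegal
(6,6): flips 2 -> legal
(6,7): no bracket -> illegal
W mobility = 9

Answer: B=6 W=9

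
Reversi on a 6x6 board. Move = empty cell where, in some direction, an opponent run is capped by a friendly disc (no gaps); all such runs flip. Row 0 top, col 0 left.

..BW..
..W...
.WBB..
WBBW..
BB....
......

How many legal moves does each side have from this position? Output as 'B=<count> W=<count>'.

-- B to move --
(0,1): flips 1 -> legal
(0,4): flips 1 -> legal
(1,0): flips 1 -> legal
(1,1): flips 1 -> legal
(1,3): no bracket -> illegal
(1,4): no bracket -> illegal
(2,0): flips 2 -> legal
(2,4): no bracket -> illegal
(3,4): flips 1 -> legal
(4,2): no bracket -> illegal
(4,3): flips 1 -> legal
(4,4): flips 1 -> legal
B mobility = 8
-- W to move --
(0,1): flips 1 -> legal
(1,1): flips 1 -> legal
(1,3): flips 1 -> legal
(1,4): no bracket -> illegal
(2,0): no bracket -> illegal
(2,4): flips 2 -> legal
(3,4): flips 1 -> legal
(4,2): flips 2 -> legal
(4,3): flips 1 -> legal
(5,0): flips 1 -> legal
(5,1): flips 2 -> legal
(5,2): flips 1 -> legal
W mobility = 10

Answer: B=8 W=10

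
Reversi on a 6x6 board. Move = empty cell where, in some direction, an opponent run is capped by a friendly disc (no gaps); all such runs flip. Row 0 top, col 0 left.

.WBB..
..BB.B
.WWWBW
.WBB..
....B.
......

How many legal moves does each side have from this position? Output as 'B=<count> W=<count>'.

Answer: B=9 W=7

Derivation:
-- B to move --
(0,0): flips 1 -> legal
(1,0): flips 1 -> legal
(1,1): flips 1 -> legal
(1,4): flips 1 -> legal
(2,0): flips 3 -> legal
(3,0): flips 2 -> legal
(3,4): flips 1 -> legal
(3,5): flips 1 -> legal
(4,0): flips 2 -> legal
(4,1): no bracket -> illegal
(4,2): no bracket -> illegal
B mobility = 9
-- W to move --
(0,4): flips 3 -> legal
(0,5): flips 1 -> legal
(1,1): no bracket -> illegal
(1,4): no bracket -> illegal
(3,4): flips 2 -> legal
(3,5): no bracket -> illegal
(4,1): flips 1 -> legal
(4,2): flips 1 -> legal
(4,3): flips 2 -> legal
(4,5): no bracket -> illegal
(5,3): no bracket -> illegal
(5,4): no bracket -> illegal
(5,5): flips 2 -> legal
W mobility = 7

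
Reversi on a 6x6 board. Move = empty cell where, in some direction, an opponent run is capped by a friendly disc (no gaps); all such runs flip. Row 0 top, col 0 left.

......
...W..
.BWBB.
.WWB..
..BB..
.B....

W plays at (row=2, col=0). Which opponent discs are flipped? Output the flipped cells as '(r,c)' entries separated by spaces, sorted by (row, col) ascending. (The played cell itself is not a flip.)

Answer: (2,1)

Derivation:
Dir NW: edge -> no flip
Dir N: first cell '.' (not opp) -> no flip
Dir NE: first cell '.' (not opp) -> no flip
Dir W: edge -> no flip
Dir E: opp run (2,1) capped by W -> flip
Dir SW: edge -> no flip
Dir S: first cell '.' (not opp) -> no flip
Dir SE: first cell 'W' (not opp) -> no flip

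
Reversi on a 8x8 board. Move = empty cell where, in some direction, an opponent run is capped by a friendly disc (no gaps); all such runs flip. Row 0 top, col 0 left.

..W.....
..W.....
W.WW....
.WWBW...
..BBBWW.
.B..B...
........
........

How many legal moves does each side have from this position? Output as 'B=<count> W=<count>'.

Answer: B=9 W=7

Derivation:
-- B to move --
(0,1): no bracket -> illegal
(0,3): no bracket -> illegal
(1,0): no bracket -> illegal
(1,1): flips 1 -> legal
(1,3): flips 1 -> legal
(1,4): no bracket -> illegal
(2,1): flips 1 -> legal
(2,4): flips 1 -> legal
(2,5): flips 1 -> legal
(3,0): flips 2 -> legal
(3,5): flips 1 -> legal
(3,6): flips 1 -> legal
(3,7): no bracket -> illegal
(4,0): no bracket -> illegal
(4,1): no bracket -> illegal
(4,7): flips 2 -> legal
(5,5): no bracket -> illegal
(5,6): no bracket -> illegal
(5,7): no bracket -> illegal
B mobility = 9
-- W to move --
(2,4): no bracket -> illegal
(3,5): no bracket -> illegal
(4,0): no bracket -> illegal
(4,1): flips 3 -> legal
(5,0): no bracket -> illegal
(5,2): flips 2 -> legal
(5,3): flips 3 -> legal
(5,5): flips 2 -> legal
(6,0): no bracket -> illegal
(6,1): no bracket -> illegal
(6,2): no bracket -> illegal
(6,3): flips 1 -> legal
(6,4): flips 2 -> legal
(6,5): flips 2 -> legal
W mobility = 7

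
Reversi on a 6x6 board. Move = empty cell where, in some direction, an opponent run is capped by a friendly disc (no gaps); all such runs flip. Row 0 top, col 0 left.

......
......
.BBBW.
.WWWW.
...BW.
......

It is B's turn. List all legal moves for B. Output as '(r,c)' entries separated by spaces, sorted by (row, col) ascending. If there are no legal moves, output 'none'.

Answer: (2,5) (4,0) (4,1) (4,2) (4,5) (5,5)

Derivation:
(1,3): no bracket -> illegal
(1,4): no bracket -> illegal
(1,5): no bracket -> illegal
(2,0): no bracket -> illegal
(2,5): flips 2 -> legal
(3,0): no bracket -> illegal
(3,5): no bracket -> illegal
(4,0): flips 1 -> legal
(4,1): flips 2 -> legal
(4,2): flips 1 -> legal
(4,5): flips 2 -> legal
(5,3): no bracket -> illegal
(5,4): no bracket -> illegal
(5,5): flips 2 -> legal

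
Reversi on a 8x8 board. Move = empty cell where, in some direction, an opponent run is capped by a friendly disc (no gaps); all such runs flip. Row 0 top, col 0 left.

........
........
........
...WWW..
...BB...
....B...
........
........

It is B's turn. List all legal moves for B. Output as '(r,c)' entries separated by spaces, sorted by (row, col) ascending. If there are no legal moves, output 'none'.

Answer: (2,2) (2,3) (2,4) (2,5) (2,6)

Derivation:
(2,2): flips 1 -> legal
(2,3): flips 1 -> legal
(2,4): flips 1 -> legal
(2,5): flips 1 -> legal
(2,6): flips 1 -> legal
(3,2): no bracket -> illegal
(3,6): no bracket -> illegal
(4,2): no bracket -> illegal
(4,5): no bracket -> illegal
(4,6): no bracket -> illegal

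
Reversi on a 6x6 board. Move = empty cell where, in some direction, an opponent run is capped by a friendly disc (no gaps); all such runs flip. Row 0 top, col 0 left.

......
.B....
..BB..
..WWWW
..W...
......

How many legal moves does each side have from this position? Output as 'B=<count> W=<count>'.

-- B to move --
(2,1): no bracket -> illegal
(2,4): no bracket -> illegal
(2,5): no bracket -> illegal
(3,1): no bracket -> illegal
(4,1): flips 1 -> legal
(4,3): flips 1 -> legal
(4,4): flips 1 -> legal
(4,5): flips 1 -> legal
(5,1): no bracket -> illegal
(5,2): flips 2 -> legal
(5,3): no bracket -> illegal
B mobility = 5
-- W to move --
(0,0): flips 2 -> legal
(0,1): no bracket -> illegal
(0,2): no bracket -> illegal
(1,0): no bracket -> illegal
(1,2): flips 2 -> legal
(1,3): flips 1 -> legal
(1,4): flips 1 -> legal
(2,0): no bracket -> illegal
(2,1): no bracket -> illegal
(2,4): no bracket -> illegal
(3,1): no bracket -> illegal
W mobility = 4

Answer: B=5 W=4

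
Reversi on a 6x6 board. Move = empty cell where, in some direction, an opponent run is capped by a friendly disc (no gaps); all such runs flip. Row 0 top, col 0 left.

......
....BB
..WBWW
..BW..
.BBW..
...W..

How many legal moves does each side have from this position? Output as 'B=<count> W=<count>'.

Answer: B=6 W=9

Derivation:
-- B to move --
(1,1): no bracket -> illegal
(1,2): flips 1 -> legal
(1,3): no bracket -> illegal
(2,1): flips 1 -> legal
(3,1): no bracket -> illegal
(3,4): flips 2 -> legal
(3,5): flips 1 -> legal
(4,4): flips 1 -> legal
(5,2): no bracket -> illegal
(5,4): flips 1 -> legal
B mobility = 6
-- W to move --
(0,3): flips 1 -> legal
(0,4): flips 1 -> legal
(0,5): flips 1 -> legal
(1,2): no bracket -> illegal
(1,3): flips 1 -> legal
(2,1): flips 1 -> legal
(3,0): no bracket -> illegal
(3,1): flips 2 -> legal
(3,4): no bracket -> illegal
(4,0): flips 2 -> legal
(5,0): no bracket -> illegal
(5,1): flips 1 -> legal
(5,2): flips 2 -> legal
W mobility = 9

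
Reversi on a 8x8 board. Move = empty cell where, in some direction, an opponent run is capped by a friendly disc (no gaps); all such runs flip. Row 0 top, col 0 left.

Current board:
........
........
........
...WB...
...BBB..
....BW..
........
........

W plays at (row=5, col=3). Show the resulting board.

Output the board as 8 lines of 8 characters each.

Place W at (5,3); scan 8 dirs for brackets.
Dir NW: first cell '.' (not opp) -> no flip
Dir N: opp run (4,3) capped by W -> flip
Dir NE: opp run (4,4), next='.' -> no flip
Dir W: first cell '.' (not opp) -> no flip
Dir E: opp run (5,4) capped by W -> flip
Dir SW: first cell '.' (not opp) -> no flip
Dir S: first cell '.' (not opp) -> no flip
Dir SE: first cell '.' (not opp) -> no flip
All flips: (4,3) (5,4)

Answer: ........
........
........
...WB...
...WBB..
...WWW..
........
........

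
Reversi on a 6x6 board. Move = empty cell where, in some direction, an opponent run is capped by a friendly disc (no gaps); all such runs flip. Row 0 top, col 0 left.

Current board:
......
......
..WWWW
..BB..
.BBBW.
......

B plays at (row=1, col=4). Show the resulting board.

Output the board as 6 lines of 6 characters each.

Place B at (1,4); scan 8 dirs for brackets.
Dir NW: first cell '.' (not opp) -> no flip
Dir N: first cell '.' (not opp) -> no flip
Dir NE: first cell '.' (not opp) -> no flip
Dir W: first cell '.' (not opp) -> no flip
Dir E: first cell '.' (not opp) -> no flip
Dir SW: opp run (2,3) capped by B -> flip
Dir S: opp run (2,4), next='.' -> no flip
Dir SE: opp run (2,5), next=edge -> no flip
All flips: (2,3)

Answer: ......
....B.
..WBWW
..BB..
.BBBW.
......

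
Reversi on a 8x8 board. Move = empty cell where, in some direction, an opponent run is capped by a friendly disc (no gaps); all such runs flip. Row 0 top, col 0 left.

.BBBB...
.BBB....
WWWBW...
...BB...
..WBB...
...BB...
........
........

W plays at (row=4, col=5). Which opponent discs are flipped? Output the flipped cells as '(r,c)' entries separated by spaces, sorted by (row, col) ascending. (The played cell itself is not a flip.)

Answer: (4,3) (4,4)

Derivation:
Dir NW: opp run (3,4) (2,3) (1,2) (0,1), next=edge -> no flip
Dir N: first cell '.' (not opp) -> no flip
Dir NE: first cell '.' (not opp) -> no flip
Dir W: opp run (4,4) (4,3) capped by W -> flip
Dir E: first cell '.' (not opp) -> no flip
Dir SW: opp run (5,4), next='.' -> no flip
Dir S: first cell '.' (not opp) -> no flip
Dir SE: first cell '.' (not opp) -> no flip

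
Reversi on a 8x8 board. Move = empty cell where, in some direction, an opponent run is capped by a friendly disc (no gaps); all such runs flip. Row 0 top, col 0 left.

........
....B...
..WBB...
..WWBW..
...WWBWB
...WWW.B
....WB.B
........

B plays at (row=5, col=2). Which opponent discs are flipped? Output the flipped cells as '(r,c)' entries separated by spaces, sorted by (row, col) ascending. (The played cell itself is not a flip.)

Answer: (4,3)

Derivation:
Dir NW: first cell '.' (not opp) -> no flip
Dir N: first cell '.' (not opp) -> no flip
Dir NE: opp run (4,3) capped by B -> flip
Dir W: first cell '.' (not opp) -> no flip
Dir E: opp run (5,3) (5,4) (5,5), next='.' -> no flip
Dir SW: first cell '.' (not opp) -> no flip
Dir S: first cell '.' (not opp) -> no flip
Dir SE: first cell '.' (not opp) -> no flip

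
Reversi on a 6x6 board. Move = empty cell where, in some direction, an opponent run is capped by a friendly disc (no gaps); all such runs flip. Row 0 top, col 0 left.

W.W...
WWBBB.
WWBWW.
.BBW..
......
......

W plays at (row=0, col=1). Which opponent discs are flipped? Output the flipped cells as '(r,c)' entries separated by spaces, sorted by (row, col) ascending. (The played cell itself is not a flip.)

Answer: (1,2)

Derivation:
Dir NW: edge -> no flip
Dir N: edge -> no flip
Dir NE: edge -> no flip
Dir W: first cell 'W' (not opp) -> no flip
Dir E: first cell 'W' (not opp) -> no flip
Dir SW: first cell 'W' (not opp) -> no flip
Dir S: first cell 'W' (not opp) -> no flip
Dir SE: opp run (1,2) capped by W -> flip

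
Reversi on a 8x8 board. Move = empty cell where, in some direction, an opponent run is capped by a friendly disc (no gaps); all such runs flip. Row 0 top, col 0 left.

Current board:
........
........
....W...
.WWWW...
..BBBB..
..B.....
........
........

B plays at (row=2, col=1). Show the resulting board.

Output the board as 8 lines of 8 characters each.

Answer: ........
........
.B..W...
.WBWW...
..BBBB..
..B.....
........
........

Derivation:
Place B at (2,1); scan 8 dirs for brackets.
Dir NW: first cell '.' (not opp) -> no flip
Dir N: first cell '.' (not opp) -> no flip
Dir NE: first cell '.' (not opp) -> no flip
Dir W: first cell '.' (not opp) -> no flip
Dir E: first cell '.' (not opp) -> no flip
Dir SW: first cell '.' (not opp) -> no flip
Dir S: opp run (3,1), next='.' -> no flip
Dir SE: opp run (3,2) capped by B -> flip
All flips: (3,2)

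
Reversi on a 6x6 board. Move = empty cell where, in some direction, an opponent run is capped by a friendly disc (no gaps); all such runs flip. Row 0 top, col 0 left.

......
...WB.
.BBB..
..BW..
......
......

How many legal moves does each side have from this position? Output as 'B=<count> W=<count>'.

Answer: B=6 W=3

Derivation:
-- B to move --
(0,2): no bracket -> illegal
(0,3): flips 1 -> legal
(0,4): flips 1 -> legal
(1,2): flips 1 -> legal
(2,4): no bracket -> illegal
(3,4): flips 1 -> legal
(4,2): no bracket -> illegal
(4,3): flips 1 -> legal
(4,4): flips 1 -> legal
B mobility = 6
-- W to move --
(0,3): no bracket -> illegal
(0,4): no bracket -> illegal
(0,5): no bracket -> illegal
(1,0): no bracket -> illegal
(1,1): flips 1 -> legal
(1,2): no bracket -> illegal
(1,5): flips 1 -> legal
(2,0): no bracket -> illegal
(2,4): no bracket -> illegal
(2,5): no bracket -> illegal
(3,0): no bracket -> illegal
(3,1): flips 2 -> legal
(3,4): no bracket -> illegal
(4,1): no bracket -> illegal
(4,2): no bracket -> illegal
(4,3): no bracket -> illegal
W mobility = 3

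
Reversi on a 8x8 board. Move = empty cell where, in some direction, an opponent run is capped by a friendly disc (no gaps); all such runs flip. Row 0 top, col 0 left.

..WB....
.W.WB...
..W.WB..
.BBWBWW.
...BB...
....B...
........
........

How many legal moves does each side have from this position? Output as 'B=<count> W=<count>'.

-- B to move --
(0,0): flips 3 -> legal
(0,1): flips 1 -> legal
(0,4): flips 2 -> legal
(1,0): no bracket -> illegal
(1,2): flips 2 -> legal
(1,5): no bracket -> illegal
(2,0): no bracket -> illegal
(2,1): no bracket -> illegal
(2,3): flips 3 -> legal
(2,6): flips 1 -> legal
(2,7): no bracket -> illegal
(3,7): flips 2 -> legal
(4,2): no bracket -> illegal
(4,5): flips 1 -> legal
(4,6): no bracket -> illegal
(4,7): flips 1 -> legal
B mobility = 9
-- W to move --
(0,4): flips 2 -> legal
(0,5): no bracket -> illegal
(1,2): no bracket -> illegal
(1,5): flips 2 -> legal
(1,6): no bracket -> illegal
(2,0): no bracket -> illegal
(2,1): no bracket -> illegal
(2,3): no bracket -> illegal
(2,6): flips 1 -> legal
(3,0): flips 2 -> legal
(4,0): flips 1 -> legal
(4,1): no bracket -> illegal
(4,2): flips 1 -> legal
(4,5): no bracket -> illegal
(5,2): no bracket -> illegal
(5,3): flips 2 -> legal
(5,5): flips 1 -> legal
(6,3): no bracket -> illegal
(6,4): flips 3 -> legal
(6,5): no bracket -> illegal
W mobility = 9

Answer: B=9 W=9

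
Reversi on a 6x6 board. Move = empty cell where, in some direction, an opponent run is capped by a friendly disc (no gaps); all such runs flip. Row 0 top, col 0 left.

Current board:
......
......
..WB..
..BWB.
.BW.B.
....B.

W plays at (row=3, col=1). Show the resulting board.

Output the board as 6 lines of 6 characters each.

Place W at (3,1); scan 8 dirs for brackets.
Dir NW: first cell '.' (not opp) -> no flip
Dir N: first cell '.' (not opp) -> no flip
Dir NE: first cell 'W' (not opp) -> no flip
Dir W: first cell '.' (not opp) -> no flip
Dir E: opp run (3,2) capped by W -> flip
Dir SW: first cell '.' (not opp) -> no flip
Dir S: opp run (4,1), next='.' -> no flip
Dir SE: first cell 'W' (not opp) -> no flip
All flips: (3,2)

Answer: ......
......
..WB..
.WWWB.
.BW.B.
....B.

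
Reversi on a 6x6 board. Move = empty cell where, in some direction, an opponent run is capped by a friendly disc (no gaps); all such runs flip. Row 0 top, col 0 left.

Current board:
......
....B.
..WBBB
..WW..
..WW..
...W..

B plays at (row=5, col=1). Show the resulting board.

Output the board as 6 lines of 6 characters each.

Answer: ......
....B.
..WBBB
..WB..
..BW..
.B.W..

Derivation:
Place B at (5,1); scan 8 dirs for brackets.
Dir NW: first cell '.' (not opp) -> no flip
Dir N: first cell '.' (not opp) -> no flip
Dir NE: opp run (4,2) (3,3) capped by B -> flip
Dir W: first cell '.' (not opp) -> no flip
Dir E: first cell '.' (not opp) -> no flip
Dir SW: edge -> no flip
Dir S: edge -> no flip
Dir SE: edge -> no flip
All flips: (3,3) (4,2)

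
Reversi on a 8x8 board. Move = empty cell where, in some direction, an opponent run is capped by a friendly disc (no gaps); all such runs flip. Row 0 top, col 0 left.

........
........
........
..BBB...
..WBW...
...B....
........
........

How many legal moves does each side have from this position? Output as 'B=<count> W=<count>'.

-- B to move --
(3,1): flips 1 -> legal
(3,5): flips 1 -> legal
(4,1): flips 1 -> legal
(4,5): flips 1 -> legal
(5,1): flips 1 -> legal
(5,2): flips 1 -> legal
(5,4): flips 1 -> legal
(5,5): flips 1 -> legal
B mobility = 8
-- W to move --
(2,1): no bracket -> illegal
(2,2): flips 2 -> legal
(2,3): no bracket -> illegal
(2,4): flips 2 -> legal
(2,5): no bracket -> illegal
(3,1): no bracket -> illegal
(3,5): no bracket -> illegal
(4,1): no bracket -> illegal
(4,5): no bracket -> illegal
(5,2): no bracket -> illegal
(5,4): no bracket -> illegal
(6,2): flips 1 -> legal
(6,3): no bracket -> illegal
(6,4): flips 1 -> legal
W mobility = 4

Answer: B=8 W=4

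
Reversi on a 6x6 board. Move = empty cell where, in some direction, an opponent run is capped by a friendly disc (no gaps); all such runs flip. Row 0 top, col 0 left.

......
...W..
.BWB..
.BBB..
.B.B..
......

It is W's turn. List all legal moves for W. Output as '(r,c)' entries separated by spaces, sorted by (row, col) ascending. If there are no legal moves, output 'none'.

(1,0): no bracket -> illegal
(1,1): no bracket -> illegal
(1,2): no bracket -> illegal
(1,4): no bracket -> illegal
(2,0): flips 1 -> legal
(2,4): flips 1 -> legal
(3,0): no bracket -> illegal
(3,4): no bracket -> illegal
(4,0): flips 1 -> legal
(4,2): flips 1 -> legal
(4,4): flips 1 -> legal
(5,0): no bracket -> illegal
(5,1): no bracket -> illegal
(5,2): no bracket -> illegal
(5,3): flips 3 -> legal
(5,4): no bracket -> illegal

Answer: (2,0) (2,4) (4,0) (4,2) (4,4) (5,3)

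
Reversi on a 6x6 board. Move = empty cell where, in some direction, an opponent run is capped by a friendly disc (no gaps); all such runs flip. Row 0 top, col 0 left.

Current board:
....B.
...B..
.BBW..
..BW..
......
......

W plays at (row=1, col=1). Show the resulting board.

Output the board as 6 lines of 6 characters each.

Place W at (1,1); scan 8 dirs for brackets.
Dir NW: first cell '.' (not opp) -> no flip
Dir N: first cell '.' (not opp) -> no flip
Dir NE: first cell '.' (not opp) -> no flip
Dir W: first cell '.' (not opp) -> no flip
Dir E: first cell '.' (not opp) -> no flip
Dir SW: first cell '.' (not opp) -> no flip
Dir S: opp run (2,1), next='.' -> no flip
Dir SE: opp run (2,2) capped by W -> flip
All flips: (2,2)

Answer: ....B.
.W.B..
.BWW..
..BW..
......
......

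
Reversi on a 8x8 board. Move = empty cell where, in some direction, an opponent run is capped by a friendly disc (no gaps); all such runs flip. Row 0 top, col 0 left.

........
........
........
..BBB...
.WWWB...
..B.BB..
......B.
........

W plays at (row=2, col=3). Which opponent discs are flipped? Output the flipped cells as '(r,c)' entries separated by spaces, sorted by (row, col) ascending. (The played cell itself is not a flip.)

Answer: (3,2) (3,3)

Derivation:
Dir NW: first cell '.' (not opp) -> no flip
Dir N: first cell '.' (not opp) -> no flip
Dir NE: first cell '.' (not opp) -> no flip
Dir W: first cell '.' (not opp) -> no flip
Dir E: first cell '.' (not opp) -> no flip
Dir SW: opp run (3,2) capped by W -> flip
Dir S: opp run (3,3) capped by W -> flip
Dir SE: opp run (3,4), next='.' -> no flip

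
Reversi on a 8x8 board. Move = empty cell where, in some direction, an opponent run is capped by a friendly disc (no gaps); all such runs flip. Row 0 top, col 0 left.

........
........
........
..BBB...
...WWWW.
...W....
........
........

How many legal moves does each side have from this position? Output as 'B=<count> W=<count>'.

-- B to move --
(3,5): no bracket -> illegal
(3,6): no bracket -> illegal
(3,7): no bracket -> illegal
(4,2): no bracket -> illegal
(4,7): no bracket -> illegal
(5,2): flips 1 -> legal
(5,4): flips 2 -> legal
(5,5): flips 1 -> legal
(5,6): flips 1 -> legal
(5,7): no bracket -> illegal
(6,2): no bracket -> illegal
(6,3): flips 2 -> legal
(6,4): no bracket -> illegal
B mobility = 5
-- W to move --
(2,1): flips 1 -> legal
(2,2): flips 1 -> legal
(2,3): flips 2 -> legal
(2,4): flips 1 -> legal
(2,5): flips 1 -> legal
(3,1): no bracket -> illegal
(3,5): no bracket -> illegal
(4,1): no bracket -> illegal
(4,2): no bracket -> illegal
W mobility = 5

Answer: B=5 W=5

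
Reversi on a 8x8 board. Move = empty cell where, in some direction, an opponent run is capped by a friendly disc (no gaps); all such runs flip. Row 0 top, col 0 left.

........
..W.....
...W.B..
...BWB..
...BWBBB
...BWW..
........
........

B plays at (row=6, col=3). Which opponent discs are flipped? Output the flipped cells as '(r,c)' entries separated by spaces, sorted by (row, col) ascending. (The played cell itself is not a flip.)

Answer: (5,4)

Derivation:
Dir NW: first cell '.' (not opp) -> no flip
Dir N: first cell 'B' (not opp) -> no flip
Dir NE: opp run (5,4) capped by B -> flip
Dir W: first cell '.' (not opp) -> no flip
Dir E: first cell '.' (not opp) -> no flip
Dir SW: first cell '.' (not opp) -> no flip
Dir S: first cell '.' (not opp) -> no flip
Dir SE: first cell '.' (not opp) -> no flip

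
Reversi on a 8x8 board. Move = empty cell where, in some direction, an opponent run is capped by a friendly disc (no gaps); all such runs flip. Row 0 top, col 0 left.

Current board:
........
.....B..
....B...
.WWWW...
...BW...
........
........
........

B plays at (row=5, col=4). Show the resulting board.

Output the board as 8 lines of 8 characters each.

Place B at (5,4); scan 8 dirs for brackets.
Dir NW: first cell 'B' (not opp) -> no flip
Dir N: opp run (4,4) (3,4) capped by B -> flip
Dir NE: first cell '.' (not opp) -> no flip
Dir W: first cell '.' (not opp) -> no flip
Dir E: first cell '.' (not opp) -> no flip
Dir SW: first cell '.' (not opp) -> no flip
Dir S: first cell '.' (not opp) -> no flip
Dir SE: first cell '.' (not opp) -> no flip
All flips: (3,4) (4,4)

Answer: ........
.....B..
....B...
.WWWB...
...BB...
....B...
........
........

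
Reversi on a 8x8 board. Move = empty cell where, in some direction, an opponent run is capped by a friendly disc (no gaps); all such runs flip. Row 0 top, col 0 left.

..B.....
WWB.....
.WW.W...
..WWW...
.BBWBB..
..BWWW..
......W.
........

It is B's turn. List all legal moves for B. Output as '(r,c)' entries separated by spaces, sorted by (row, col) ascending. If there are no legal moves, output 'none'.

Answer: (0,0) (1,4) (1,5) (2,0) (2,3) (2,5) (3,0) (5,6) (6,2) (6,3) (6,4) (6,5) (7,7)

Derivation:
(0,0): flips 3 -> legal
(0,1): no bracket -> illegal
(1,3): no bracket -> illegal
(1,4): flips 2 -> legal
(1,5): flips 2 -> legal
(2,0): flips 1 -> legal
(2,3): flips 2 -> legal
(2,5): flips 2 -> legal
(3,0): flips 1 -> legal
(3,1): no bracket -> illegal
(3,5): no bracket -> illegal
(4,6): no bracket -> illegal
(5,6): flips 3 -> legal
(5,7): no bracket -> illegal
(6,2): flips 1 -> legal
(6,3): flips 1 -> legal
(6,4): flips 2 -> legal
(6,5): flips 1 -> legal
(6,7): no bracket -> illegal
(7,5): no bracket -> illegal
(7,6): no bracket -> illegal
(7,7): flips 2 -> legal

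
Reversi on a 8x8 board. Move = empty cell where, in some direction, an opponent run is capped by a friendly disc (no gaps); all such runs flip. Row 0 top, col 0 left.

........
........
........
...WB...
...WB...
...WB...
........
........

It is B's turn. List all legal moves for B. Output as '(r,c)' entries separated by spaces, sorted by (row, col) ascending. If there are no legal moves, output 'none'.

Answer: (2,2) (3,2) (4,2) (5,2) (6,2)

Derivation:
(2,2): flips 1 -> legal
(2,3): no bracket -> illegal
(2,4): no bracket -> illegal
(3,2): flips 2 -> legal
(4,2): flips 1 -> legal
(5,2): flips 2 -> legal
(6,2): flips 1 -> legal
(6,3): no bracket -> illegal
(6,4): no bracket -> illegal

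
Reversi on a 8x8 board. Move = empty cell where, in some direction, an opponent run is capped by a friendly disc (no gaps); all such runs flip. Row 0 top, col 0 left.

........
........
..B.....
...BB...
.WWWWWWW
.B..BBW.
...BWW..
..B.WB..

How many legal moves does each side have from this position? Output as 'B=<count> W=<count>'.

-- B to move --
(3,0): no bracket -> illegal
(3,1): flips 1 -> legal
(3,2): flips 1 -> legal
(3,5): flips 1 -> legal
(3,6): flips 1 -> legal
(3,7): flips 1 -> legal
(4,0): no bracket -> illegal
(5,0): no bracket -> illegal
(5,2): flips 1 -> legal
(5,3): flips 2 -> legal
(5,7): flips 1 -> legal
(6,6): flips 2 -> legal
(6,7): flips 2 -> legal
(7,3): flips 2 -> legal
(7,6): flips 1 -> legal
B mobility = 12
-- W to move --
(1,1): flips 2 -> legal
(1,2): no bracket -> illegal
(1,3): no bracket -> illegal
(2,1): no bracket -> illegal
(2,3): flips 2 -> legal
(2,4): flips 2 -> legal
(2,5): flips 1 -> legal
(3,1): no bracket -> illegal
(3,2): no bracket -> illegal
(3,5): no bracket -> illegal
(4,0): no bracket -> illegal
(5,0): no bracket -> illegal
(5,2): flips 1 -> legal
(5,3): flips 2 -> legal
(6,0): flips 1 -> legal
(6,1): flips 1 -> legal
(6,2): flips 1 -> legal
(6,6): flips 1 -> legal
(7,1): no bracket -> illegal
(7,3): no bracket -> illegal
(7,6): flips 1 -> legal
W mobility = 11

Answer: B=12 W=11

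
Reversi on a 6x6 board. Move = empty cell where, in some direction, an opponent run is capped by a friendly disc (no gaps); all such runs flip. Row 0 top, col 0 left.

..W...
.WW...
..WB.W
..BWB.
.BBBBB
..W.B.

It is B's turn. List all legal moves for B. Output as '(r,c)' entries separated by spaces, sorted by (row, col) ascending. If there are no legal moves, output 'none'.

(0,0): flips 3 -> legal
(0,1): flips 1 -> legal
(0,3): no bracket -> illegal
(1,0): no bracket -> illegal
(1,3): no bracket -> illegal
(1,4): no bracket -> illegal
(1,5): no bracket -> illegal
(2,0): no bracket -> illegal
(2,1): flips 1 -> legal
(2,4): flips 1 -> legal
(3,1): no bracket -> illegal
(3,5): no bracket -> illegal
(5,1): no bracket -> illegal
(5,3): no bracket -> illegal

Answer: (0,0) (0,1) (2,1) (2,4)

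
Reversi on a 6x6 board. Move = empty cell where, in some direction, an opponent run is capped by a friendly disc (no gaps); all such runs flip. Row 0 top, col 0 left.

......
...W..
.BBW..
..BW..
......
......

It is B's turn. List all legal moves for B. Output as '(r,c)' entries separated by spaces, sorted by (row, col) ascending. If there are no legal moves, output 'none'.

(0,2): no bracket -> illegal
(0,3): no bracket -> illegal
(0,4): flips 1 -> legal
(1,2): no bracket -> illegal
(1,4): flips 1 -> legal
(2,4): flips 1 -> legal
(3,4): flips 1 -> legal
(4,2): no bracket -> illegal
(4,3): no bracket -> illegal
(4,4): flips 1 -> legal

Answer: (0,4) (1,4) (2,4) (3,4) (4,4)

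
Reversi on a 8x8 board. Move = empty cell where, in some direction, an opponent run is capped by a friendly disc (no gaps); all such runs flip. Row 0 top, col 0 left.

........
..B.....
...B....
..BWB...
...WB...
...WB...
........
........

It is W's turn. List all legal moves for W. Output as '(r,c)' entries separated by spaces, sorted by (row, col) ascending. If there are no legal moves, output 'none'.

Answer: (1,3) (2,1) (2,5) (3,1) (3,5) (4,5) (5,5) (6,5)

Derivation:
(0,1): no bracket -> illegal
(0,2): no bracket -> illegal
(0,3): no bracket -> illegal
(1,1): no bracket -> illegal
(1,3): flips 1 -> legal
(1,4): no bracket -> illegal
(2,1): flips 1 -> legal
(2,2): no bracket -> illegal
(2,4): no bracket -> illegal
(2,5): flips 1 -> legal
(3,1): flips 1 -> legal
(3,5): flips 2 -> legal
(4,1): no bracket -> illegal
(4,2): no bracket -> illegal
(4,5): flips 1 -> legal
(5,5): flips 2 -> legal
(6,3): no bracket -> illegal
(6,4): no bracket -> illegal
(6,5): flips 1 -> legal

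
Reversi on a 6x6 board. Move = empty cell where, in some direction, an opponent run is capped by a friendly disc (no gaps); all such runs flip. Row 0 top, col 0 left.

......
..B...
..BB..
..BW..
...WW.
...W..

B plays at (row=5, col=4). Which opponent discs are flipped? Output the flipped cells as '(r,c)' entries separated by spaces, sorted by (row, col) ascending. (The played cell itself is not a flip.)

Answer: (4,3)

Derivation:
Dir NW: opp run (4,3) capped by B -> flip
Dir N: opp run (4,4), next='.' -> no flip
Dir NE: first cell '.' (not opp) -> no flip
Dir W: opp run (5,3), next='.' -> no flip
Dir E: first cell '.' (not opp) -> no flip
Dir SW: edge -> no flip
Dir S: edge -> no flip
Dir SE: edge -> no flip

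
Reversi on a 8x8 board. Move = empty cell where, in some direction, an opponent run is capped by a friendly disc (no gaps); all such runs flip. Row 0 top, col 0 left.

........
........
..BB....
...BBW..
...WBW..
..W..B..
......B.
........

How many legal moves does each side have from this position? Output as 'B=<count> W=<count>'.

Answer: B=8 W=6

Derivation:
-- B to move --
(2,4): no bracket -> illegal
(2,5): flips 2 -> legal
(2,6): flips 1 -> legal
(3,2): no bracket -> illegal
(3,6): flips 1 -> legal
(4,1): no bracket -> illegal
(4,2): flips 1 -> legal
(4,6): flips 1 -> legal
(5,1): no bracket -> illegal
(5,3): flips 1 -> legal
(5,4): no bracket -> illegal
(5,6): flips 1 -> legal
(6,1): flips 2 -> legal
(6,2): no bracket -> illegal
(6,3): no bracket -> illegal
B mobility = 8
-- W to move --
(1,1): no bracket -> illegal
(1,2): flips 2 -> legal
(1,3): flips 2 -> legal
(1,4): no bracket -> illegal
(2,1): no bracket -> illegal
(2,4): no bracket -> illegal
(2,5): flips 1 -> legal
(3,1): no bracket -> illegal
(3,2): flips 2 -> legal
(4,2): no bracket -> illegal
(4,6): no bracket -> illegal
(5,3): flips 1 -> legal
(5,4): no bracket -> illegal
(5,6): no bracket -> illegal
(5,7): no bracket -> illegal
(6,4): no bracket -> illegal
(6,5): flips 1 -> legal
(6,7): no bracket -> illegal
(7,5): no bracket -> illegal
(7,6): no bracket -> illegal
(7,7): no bracket -> illegal
W mobility = 6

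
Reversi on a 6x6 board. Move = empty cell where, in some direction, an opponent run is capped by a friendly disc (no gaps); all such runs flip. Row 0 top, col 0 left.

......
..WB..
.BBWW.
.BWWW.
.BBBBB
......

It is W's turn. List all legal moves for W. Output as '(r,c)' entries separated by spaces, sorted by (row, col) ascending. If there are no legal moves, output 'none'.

Answer: (0,2) (0,3) (1,0) (1,1) (1,4) (2,0) (3,0) (5,0) (5,1) (5,2) (5,3) (5,4) (5,5)

Derivation:
(0,2): flips 1 -> legal
(0,3): flips 1 -> legal
(0,4): no bracket -> illegal
(1,0): flips 1 -> legal
(1,1): flips 1 -> legal
(1,4): flips 1 -> legal
(2,0): flips 2 -> legal
(3,0): flips 2 -> legal
(3,5): no bracket -> illegal
(4,0): no bracket -> illegal
(5,0): flips 1 -> legal
(5,1): flips 1 -> legal
(5,2): flips 2 -> legal
(5,3): flips 1 -> legal
(5,4): flips 2 -> legal
(5,5): flips 1 -> legal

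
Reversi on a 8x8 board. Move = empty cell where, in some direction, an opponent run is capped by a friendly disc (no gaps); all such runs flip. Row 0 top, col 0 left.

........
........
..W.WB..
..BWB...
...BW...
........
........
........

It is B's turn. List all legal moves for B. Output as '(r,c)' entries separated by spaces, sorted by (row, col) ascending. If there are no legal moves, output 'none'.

Answer: (1,2) (1,4) (2,3) (4,5) (5,4)

Derivation:
(1,1): no bracket -> illegal
(1,2): flips 1 -> legal
(1,3): no bracket -> illegal
(1,4): flips 1 -> legal
(1,5): no bracket -> illegal
(2,1): no bracket -> illegal
(2,3): flips 2 -> legal
(3,1): no bracket -> illegal
(3,5): no bracket -> illegal
(4,2): no bracket -> illegal
(4,5): flips 1 -> legal
(5,3): no bracket -> illegal
(5,4): flips 1 -> legal
(5,5): no bracket -> illegal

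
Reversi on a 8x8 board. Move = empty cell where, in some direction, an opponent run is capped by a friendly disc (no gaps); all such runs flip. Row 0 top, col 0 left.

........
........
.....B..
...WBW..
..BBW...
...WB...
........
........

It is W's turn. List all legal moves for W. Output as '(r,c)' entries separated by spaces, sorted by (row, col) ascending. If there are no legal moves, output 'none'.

Answer: (1,5) (2,4) (3,1) (4,1) (5,1) (5,5) (6,4)

Derivation:
(1,4): no bracket -> illegal
(1,5): flips 1 -> legal
(1,6): no bracket -> illegal
(2,3): no bracket -> illegal
(2,4): flips 1 -> legal
(2,6): no bracket -> illegal
(3,1): flips 1 -> legal
(3,2): no bracket -> illegal
(3,6): no bracket -> illegal
(4,1): flips 2 -> legal
(4,5): no bracket -> illegal
(5,1): flips 1 -> legal
(5,2): no bracket -> illegal
(5,5): flips 1 -> legal
(6,3): no bracket -> illegal
(6,4): flips 1 -> legal
(6,5): no bracket -> illegal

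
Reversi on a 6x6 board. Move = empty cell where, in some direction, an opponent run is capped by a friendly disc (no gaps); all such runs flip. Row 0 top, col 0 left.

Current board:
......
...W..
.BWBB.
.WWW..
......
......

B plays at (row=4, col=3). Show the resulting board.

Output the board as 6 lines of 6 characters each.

Place B at (4,3); scan 8 dirs for brackets.
Dir NW: opp run (3,2) capped by B -> flip
Dir N: opp run (3,3) capped by B -> flip
Dir NE: first cell '.' (not opp) -> no flip
Dir W: first cell '.' (not opp) -> no flip
Dir E: first cell '.' (not opp) -> no flip
Dir SW: first cell '.' (not opp) -> no flip
Dir S: first cell '.' (not opp) -> no flip
Dir SE: first cell '.' (not opp) -> no flip
All flips: (3,2) (3,3)

Answer: ......
...W..
.BWBB.
.WBB..
...B..
......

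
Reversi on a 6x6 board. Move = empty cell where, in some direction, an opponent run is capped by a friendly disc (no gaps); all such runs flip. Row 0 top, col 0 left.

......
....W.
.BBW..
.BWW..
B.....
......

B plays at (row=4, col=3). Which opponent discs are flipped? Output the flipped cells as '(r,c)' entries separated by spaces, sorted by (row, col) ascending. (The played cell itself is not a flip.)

Answer: (3,2)

Derivation:
Dir NW: opp run (3,2) capped by B -> flip
Dir N: opp run (3,3) (2,3), next='.' -> no flip
Dir NE: first cell '.' (not opp) -> no flip
Dir W: first cell '.' (not opp) -> no flip
Dir E: first cell '.' (not opp) -> no flip
Dir SW: first cell '.' (not opp) -> no flip
Dir S: first cell '.' (not opp) -> no flip
Dir SE: first cell '.' (not opp) -> no flip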